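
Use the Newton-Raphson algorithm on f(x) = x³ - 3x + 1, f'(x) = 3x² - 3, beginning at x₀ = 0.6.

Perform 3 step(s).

f(x) = x³ - 3x + 1
f'(x) = 3x² - 3
x₀ = 0.6

Newton-Raphson formula: x_{n+1} = x_n - f(x_n)/f'(x_n)

Iteration 1:
  f(0.600000) = -0.584000
  f'(0.600000) = -1.920000
  x_1 = 0.600000 - (-0.584000)/(-1.920000) = 0.295833
Iteration 2:
  f(0.295833) = 0.138391
  f'(0.295833) = -2.737448
  x_2 = 0.295833 - 0.138391/(-2.737448) = 0.346388
Iteration 3:
  f(0.346388) = 0.002397
  f'(0.346388) = -2.640046
  x_3 = 0.346388 - 0.002397/(-2.640046) = 0.347296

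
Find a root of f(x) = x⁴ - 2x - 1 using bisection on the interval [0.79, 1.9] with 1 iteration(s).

f(x) = x⁴ - 2x - 1
Initial interval: [0.79, 1.9]

Iteration 1:
  c_1 = (0.790000 + 1.900000)/2 = 1.345000
  f(c_1) = f(1.345000) = -0.417429
  f(a) × f(c) ≥ 0, new interval: [1.345000, 1.900000]

After 1 iteration(s), the approximation is c_1 = 1.345000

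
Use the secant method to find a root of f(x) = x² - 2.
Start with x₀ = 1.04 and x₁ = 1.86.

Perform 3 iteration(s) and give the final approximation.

f(x) = x² - 2
x₀ = 1.04, x₁ = 1.86

Secant formula: x_{n+1} = x_n - f(x_n)(x_n - x_{n-1})/(f(x_n) - f(x_{n-1}))

Iteration 1:
  f(1.040000) = -0.918400
  f(1.860000) = 1.459600
  x_2 = 1.860000 - 1.459600×(1.860000 - 1.040000)/(1.459600 - (-0.918400))
       = 1.356690
Iteration 2:
  f(1.860000) = 1.459600
  f(1.356690) = -0.159393
  x_3 = 1.356690 - (-0.159393)×(1.356690 - 1.860000)/(-0.159393 - 1.459600)
       = 1.406242
Iteration 3:
  f(1.356690) = -0.159393
  f(1.406242) = -0.022485
  x_4 = 1.406242 - (-0.022485)×(1.406242 - 1.356690)/(-0.022485 - (-0.159393))
       = 1.414380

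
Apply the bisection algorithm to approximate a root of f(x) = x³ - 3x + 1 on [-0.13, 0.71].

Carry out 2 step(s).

f(x) = x³ - 3x + 1
Initial interval: [-0.13, 0.71]

Iteration 1:
  c_1 = (-0.130000 + 0.710000)/2 = 0.290000
  f(c_1) = f(0.290000) = 0.154389
  f(a) × f(c) ≥ 0, new interval: [0.290000, 0.710000]
Iteration 2:
  c_2 = (0.290000 + 0.710000)/2 = 0.500000
  f(c_2) = f(0.500000) = -0.375000
  f(a) × f(c) < 0, new interval: [0.290000, 0.500000]

After 2 iteration(s), the approximation is c_2 = 0.500000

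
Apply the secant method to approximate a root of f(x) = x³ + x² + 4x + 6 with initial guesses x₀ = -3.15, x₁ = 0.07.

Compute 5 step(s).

f(x) = x³ + x² + 4x + 6
x₀ = -3.15, x₁ = 0.07

Secant formula: x_{n+1} = x_n - f(x_n)(x_n - x_{n-1})/(f(x_n) - f(x_{n-1}))

Iteration 1:
  f(-3.150000) = -27.933375
  f(0.070000) = 6.285243
  x_2 = 0.070000 - 6.285243×(0.070000 - (-3.150000))/(6.285243 - (-27.933375))
       = -0.521447
Iteration 2:
  f(0.070000) = 6.285243
  f(-0.521447) = 4.044336
  x_3 = -0.521447 - 4.044336×(-0.521447 - 0.070000)/(4.044336 - 6.285243)
       = -1.588875
Iteration 3:
  f(-0.521447) = 4.044336
  f(-1.588875) = -1.842129
  x_4 = -1.588875 - (-1.842129)×(-1.588875 - (-0.521447))/(-1.842129 - 4.044336)
       = -1.254831
Iteration 4:
  f(-1.588875) = -1.842129
  f(-1.254831) = 0.579422
  x_5 = -1.254831 - 0.579422×(-1.254831 - (-1.588875))/(0.579422 - (-1.842129))
       = -1.334760
Iteration 5:
  f(-1.254831) = 0.579422
  f(-1.334760) = 0.064559
  x_6 = -1.334760 - 0.064559×(-1.334760 - (-1.254831))/(0.064559 - 0.579422)
       = -1.344782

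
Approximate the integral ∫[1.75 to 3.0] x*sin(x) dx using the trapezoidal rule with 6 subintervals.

f(x) = x*sin(x)
a = 1.75, b = 3.0, n = 6
h = (b - a)/n = 0.208333

Trapezoidal rule: (h/2)[f(x₀) + 2f(x₁) + 2f(x₂) + ... + f(xₙ)]

x_0 = 1.7500, f(x_0) = 1.721975, coefficient = 1
x_1 = 1.9583, f(x_1) = 1.813109, coefficient = 2
x_2 = 2.1667, f(x_2) = 1.793264, coefficient = 2
x_3 = 2.3750, f(x_3) = 1.647502, coefficient = 2
x_4 = 2.5833, f(x_4) = 1.368419, coefficient = 2
x_5 = 2.7917, f(x_5) = 0.957062, coefficient = 2
x_6 = 3.0000, f(x_6) = 0.423360, coefficient = 1

I ≈ (0.208333/2) × 17.304047 = 1.802505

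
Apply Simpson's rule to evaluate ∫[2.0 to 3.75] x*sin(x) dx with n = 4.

f(x) = x*sin(x)
a = 2.0, b = 3.75, n = 4
h = (b - a)/n = 0.437500

Simpson's rule: (h/3)[f(x₀) + 4f(x₁) + 2f(x₂) + ... + f(xₙ)]

x_0 = 2.0000, f(x_0) = 1.818595, coefficient = 1
x_1 = 2.4375, f(x_1) = 1.577897, coefficient = 4
x_2 = 2.8750, f(x_2) = 0.757407, coefficient = 2
x_3 = 3.3125, f(x_3) = -0.563379, coefficient = 4
x_4 = 3.7500, f(x_4) = -2.143355, coefficient = 1

I ≈ (0.437500/3) × 5.248130 = 0.765352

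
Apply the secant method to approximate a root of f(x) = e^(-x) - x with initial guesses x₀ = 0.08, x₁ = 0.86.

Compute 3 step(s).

f(x) = e^(-x) - x
x₀ = 0.08, x₁ = 0.86

Secant formula: x_{n+1} = x_n - f(x_n)(x_n - x_{n-1})/(f(x_n) - f(x_{n-1}))

Iteration 1:
  f(0.080000) = 0.843116
  f(0.860000) = -0.436838
  x_2 = 0.860000 - (-0.436838)×(0.860000 - 0.080000)/(-0.436838 - 0.843116)
       = 0.593792
Iteration 2:
  f(0.860000) = -0.436838
  f(0.593792) = -0.041563
  x_3 = 0.593792 - (-0.041563)×(0.593792 - 0.860000)/(-0.041563 - (-0.436838))
       = 0.565801
Iteration 3:
  f(0.593792) = -0.041563
  f(0.565801) = 0.002105
  x_4 = 0.565801 - 0.002105×(0.565801 - 0.593792)/(0.002105 - (-0.041563))
       = 0.567150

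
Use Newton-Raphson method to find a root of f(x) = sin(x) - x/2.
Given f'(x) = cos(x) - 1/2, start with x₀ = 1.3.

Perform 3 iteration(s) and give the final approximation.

f(x) = sin(x) - x/2
f'(x) = cos(x) - 1/2
x₀ = 1.3

Newton-Raphson formula: x_{n+1} = x_n - f(x_n)/f'(x_n)

Iteration 1:
  f(1.300000) = 0.313558
  f'(1.300000) = -0.232501
  x_1 = 1.300000 - 0.313558/(-0.232501) = 2.648631
Iteration 2:
  f(2.648631) = -0.851078
  f'(2.648631) = -1.380935
  x_2 = 2.648631 - (-0.851078)/(-1.380935) = 2.032325
Iteration 3:
  f(2.032325) = -0.120790
  f'(2.032325) = -0.945317
  x_3 = 2.032325 - (-0.120790)/(-0.945317) = 1.904548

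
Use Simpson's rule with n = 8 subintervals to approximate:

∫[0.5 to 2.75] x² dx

f(x) = x²
a = 0.5, b = 2.75, n = 8
h = (b - a)/n = 0.281250

Simpson's rule: (h/3)[f(x₀) + 4f(x₁) + 2f(x₂) + ... + f(xₙ)]

x_0 = 0.5000, f(x_0) = 0.250000, coefficient = 1
x_1 = 0.7812, f(x_1) = 0.610352, coefficient = 4
x_2 = 1.0625, f(x_2) = 1.128906, coefficient = 2
x_3 = 1.3438, f(x_3) = 1.805664, coefficient = 4
x_4 = 1.6250, f(x_4) = 2.640625, coefficient = 2
x_5 = 1.9062, f(x_5) = 3.633789, coefficient = 4
x_6 = 2.1875, f(x_6) = 4.785156, coefficient = 2
x_7 = 2.4688, f(x_7) = 6.094727, coefficient = 4
x_8 = 2.7500, f(x_8) = 7.562500, coefficient = 1

I ≈ (0.281250/3) × 73.500000 = 6.890625
Exact value: 6.890625
Error: 0.000000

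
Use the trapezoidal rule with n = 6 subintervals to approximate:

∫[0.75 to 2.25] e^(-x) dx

f(x) = e^(-x)
a = 0.75, b = 2.25, n = 6
h = (b - a)/n = 0.250000

Trapezoidal rule: (h/2)[f(x₀) + 2f(x₁) + 2f(x₂) + ... + f(xₙ)]

x_0 = 0.7500, f(x_0) = 0.472367, coefficient = 1
x_1 = 1.0000, f(x_1) = 0.367879, coefficient = 2
x_2 = 1.2500, f(x_2) = 0.286505, coefficient = 2
x_3 = 1.5000, f(x_3) = 0.223130, coefficient = 2
x_4 = 1.7500, f(x_4) = 0.173774, coefficient = 2
x_5 = 2.0000, f(x_5) = 0.135335, coefficient = 2
x_6 = 2.2500, f(x_6) = 0.105399, coefficient = 1

I ≈ (0.250000/2) × 2.951013 = 0.368877
Exact value: 0.366967
Error: 0.001909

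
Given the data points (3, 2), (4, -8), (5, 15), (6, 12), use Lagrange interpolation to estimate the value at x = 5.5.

Lagrange interpolation formula:
P(x) = Σ yᵢ × Lᵢ(x)
where Lᵢ(x) = Π_{j≠i} (x - xⱼ)/(xᵢ - xⱼ)

L_0(5.5) = (5.5 - 4)/(3 - 4) × (5.5 - 5)/(3 - 5) × (5.5 - 6)/(3 - 6) = 0.062500
L_1(5.5) = (5.5 - 3)/(4 - 3) × (5.5 - 5)/(4 - 5) × (5.5 - 6)/(4 - 6) = -0.312500
L_2(5.5) = (5.5 - 3)/(5 - 3) × (5.5 - 4)/(5 - 4) × (5.5 - 6)/(5 - 6) = 0.937500
L_3(5.5) = (5.5 - 3)/(6 - 3) × (5.5 - 4)/(6 - 4) × (5.5 - 5)/(6 - 5) = 0.312500

P(5.5) = 2×L_0(5.5) + (-8)×L_1(5.5) + 15×L_2(5.5) + 12×L_3(5.5)
P(5.5) = 20.437500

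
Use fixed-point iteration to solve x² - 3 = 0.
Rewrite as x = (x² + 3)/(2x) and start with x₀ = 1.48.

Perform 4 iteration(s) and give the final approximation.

Equation: x² - 3 = 0
Fixed-point form: x = (x² + 3)/(2x)
x₀ = 1.48

x_1 = g(1.480000) = 1.753514
x_2 = g(1.753514) = 1.732182
x_3 = g(1.732182) = 1.732051
x_4 = g(1.732051) = 1.732051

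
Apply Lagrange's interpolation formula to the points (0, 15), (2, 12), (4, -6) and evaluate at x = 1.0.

Lagrange interpolation formula:
P(x) = Σ yᵢ × Lᵢ(x)
where Lᵢ(x) = Π_{j≠i} (x - xⱼ)/(xᵢ - xⱼ)

L_0(1.0) = (1.0 - 2)/(0 - 2) × (1.0 - 4)/(0 - 4) = 0.375000
L_1(1.0) = (1.0 - 0)/(2 - 0) × (1.0 - 4)/(2 - 4) = 0.750000
L_2(1.0) = (1.0 - 0)/(4 - 0) × (1.0 - 2)/(4 - 2) = -0.125000

P(1.0) = 15×L_0(1.0) + 12×L_1(1.0) + (-6)×L_2(1.0)
P(1.0) = 15.375000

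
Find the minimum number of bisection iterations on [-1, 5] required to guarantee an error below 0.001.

We need (b-a)/2^n ≤ 0.001
(5 - (-1))/2^n ≤ 0.001
6/2^n ≤ 0.001
2^n ≥ 6000
n ≥ log₂(6000) = 12.55
n ≥ 13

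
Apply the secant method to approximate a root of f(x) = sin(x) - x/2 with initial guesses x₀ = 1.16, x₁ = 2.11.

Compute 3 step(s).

f(x) = sin(x) - x/2
x₀ = 1.16, x₁ = 2.11

Secant formula: x_{n+1} = x_n - f(x_n)(x_n - x_{n-1})/(f(x_n) - f(x_{n-1}))

Iteration 1:
  f(1.160000) = 0.336803
  f(2.110000) = -0.196882
  x_2 = 2.110000 - (-0.196882)×(2.110000 - 1.160000)/(-0.196882 - 0.336803)
       = 1.759535
Iteration 2:
  f(2.110000) = -0.196882
  f(1.759535) = 0.102474
  x_3 = 1.759535 - 0.102474×(1.759535 - 2.110000)/(0.102474 - (-0.196882))
       = 1.879504
Iteration 3:
  f(1.759535) = 0.102474
  f(1.879504) = 0.012975
  x_4 = 1.879504 - 0.012975×(1.879504 - 1.759535)/(0.012975 - 0.102474)
       = 1.896896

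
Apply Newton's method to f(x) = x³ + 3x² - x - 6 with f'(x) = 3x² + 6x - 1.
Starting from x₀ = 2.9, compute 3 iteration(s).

f(x) = x³ + 3x² - x - 6
f'(x) = 3x² + 6x - 1
x₀ = 2.9

Newton-Raphson formula: x_{n+1} = x_n - f(x_n)/f'(x_n)

Iteration 1:
  f(2.900000) = 40.719000
  f'(2.900000) = 41.630000
  x_1 = 2.900000 - 40.719000/41.630000 = 1.921883
Iteration 2:
  f(1.921883) = 10.257758
  f'(1.921883) = 21.612205
  x_2 = 1.921883 - 10.257758/21.612205 = 1.447255
Iteration 3:
  f(1.447255) = 1.867733
  f'(1.447255) = 13.967175
  x_3 = 1.447255 - 1.867733/13.967175 = 1.313532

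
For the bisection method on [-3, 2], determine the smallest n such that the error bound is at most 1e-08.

We need (b-a)/2^n ≤ 1e-08
(2 - (-3))/2^n ≤ 1e-08
5/2^n ≤ 1e-08
2^n ≥ 500000000
n ≥ log₂(500000000) = 28.90
n ≥ 29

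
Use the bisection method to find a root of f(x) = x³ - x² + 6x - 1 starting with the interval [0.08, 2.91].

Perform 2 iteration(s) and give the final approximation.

f(x) = x³ - x² + 6x - 1
Initial interval: [0.08, 2.91]

Iteration 1:
  c_1 = (0.080000 + 2.910000)/2 = 1.495000
  f(c_1) = f(1.495000) = 9.076337
  f(a) × f(c) < 0, new interval: [0.080000, 1.495000]
Iteration 2:
  c_2 = (0.080000 + 1.495000)/2 = 0.787500
  f(c_2) = f(0.787500) = 3.593217
  f(a) × f(c) < 0, new interval: [0.080000, 0.787500]

After 2 iteration(s), the approximation is c_2 = 0.787500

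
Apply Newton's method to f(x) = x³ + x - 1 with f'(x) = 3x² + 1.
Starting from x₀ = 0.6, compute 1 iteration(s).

f(x) = x³ + x - 1
f'(x) = 3x² + 1
x₀ = 0.6

Newton-Raphson formula: x_{n+1} = x_n - f(x_n)/f'(x_n)

Iteration 1:
  f(0.600000) = -0.184000
  f'(0.600000) = 2.080000
  x_1 = 0.600000 - (-0.184000)/2.080000 = 0.688462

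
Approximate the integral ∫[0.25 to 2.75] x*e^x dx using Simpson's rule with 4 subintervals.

f(x) = x*e^x
a = 0.25, b = 2.75, n = 4
h = (b - a)/n = 0.625000

Simpson's rule: (h/3)[f(x₀) + 4f(x₁) + 2f(x₂) + ... + f(xₙ)]

x_0 = 0.2500, f(x_0) = 0.321006, coefficient = 1
x_1 = 0.8750, f(x_1) = 2.099016, coefficient = 4
x_2 = 1.5000, f(x_2) = 6.722534, coefficient = 2
x_3 = 2.1250, f(x_3) = 17.792407, coefficient = 4
x_4 = 2.7500, f(x_4) = 43.017238, coefficient = 1

I ≈ (0.625000/3) × 136.349003 = 28.406042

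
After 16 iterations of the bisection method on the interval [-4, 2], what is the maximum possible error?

Bisection error bound: |error| ≤ (b-a)/2^n
|error| ≤ (2 - (-4))/2^16 = 6/2^16
|error| ≤ 0.0000915527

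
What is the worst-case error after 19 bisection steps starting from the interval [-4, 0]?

Bisection error bound: |error| ≤ (b-a)/2^n
|error| ≤ (0 - (-4))/2^19 = 4/2^19
|error| ≤ 0.0000076294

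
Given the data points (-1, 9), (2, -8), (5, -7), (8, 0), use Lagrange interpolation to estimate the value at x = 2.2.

Lagrange interpolation formula:
P(x) = Σ yᵢ × Lᵢ(x)
where Lᵢ(x) = Π_{j≠i} (x - xⱼ)/(xᵢ - xⱼ)

L_0(2.2) = (2.2 - 2)/(-1 - 2) × (2.2 - 5)/(-1 - 5) × (2.2 - 8)/(-1 - 8) = -0.020049
L_1(2.2) = (2.2 - (-1))/(2 - (-1)) × (2.2 - 5)/(2 - 5) × (2.2 - 8)/(2 - 8) = 0.962370
L_2(2.2) = (2.2 - (-1))/(5 - (-1)) × (2.2 - 2)/(5 - 2) × (2.2 - 8)/(5 - 8) = 0.068741
L_3(2.2) = (2.2 - (-1))/(8 - (-1)) × (2.2 - 2)/(8 - 2) × (2.2 - 5)/(8 - 5) = -0.011062

P(2.2) = 9×L_0(2.2) + (-8)×L_1(2.2) + (-7)×L_2(2.2) + 0×L_3(2.2)
P(2.2) = -8.360593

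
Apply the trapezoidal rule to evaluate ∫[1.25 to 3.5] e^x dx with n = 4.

f(x) = e^x
a = 1.25, b = 3.5, n = 4
h = (b - a)/n = 0.562500

Trapezoidal rule: (h/2)[f(x₀) + 2f(x₁) + 2f(x₂) + ... + f(xₙ)]

x_0 = 1.2500, f(x_0) = 3.490343, coefficient = 1
x_1 = 1.8125, f(x_1) = 6.125743, coefficient = 2
x_2 = 2.3750, f(x_2) = 10.751013, coefficient = 2
x_3 = 2.9375, f(x_3) = 18.868616, coefficient = 2
x_4 = 3.5000, f(x_4) = 33.115452, coefficient = 1

I ≈ (0.562500/2) × 108.096538 = 30.402151
Exact value: 29.625109
Error: 0.777042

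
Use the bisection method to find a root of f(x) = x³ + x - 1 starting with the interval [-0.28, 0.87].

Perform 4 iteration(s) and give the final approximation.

f(x) = x³ + x - 1
Initial interval: [-0.28, 0.87]

Iteration 1:
  c_1 = (-0.280000 + 0.870000)/2 = 0.295000
  f(c_1) = f(0.295000) = -0.679328
  f(a) × f(c) ≥ 0, new interval: [0.295000, 0.870000]
Iteration 2:
  c_2 = (0.295000 + 0.870000)/2 = 0.582500
  f(c_2) = f(0.582500) = -0.219854
  f(a) × f(c) ≥ 0, new interval: [0.582500, 0.870000]
Iteration 3:
  c_3 = (0.582500 + 0.870000)/2 = 0.726250
  f(c_3) = f(0.726250) = 0.109303
  f(a) × f(c) < 0, new interval: [0.582500, 0.726250]
Iteration 4:
  c_4 = (0.582500 + 0.726250)/2 = 0.654375
  f(c_4) = f(0.654375) = -0.065417
  f(a) × f(c) ≥ 0, new interval: [0.654375, 0.726250]

After 4 iteration(s), the approximation is c_4 = 0.654375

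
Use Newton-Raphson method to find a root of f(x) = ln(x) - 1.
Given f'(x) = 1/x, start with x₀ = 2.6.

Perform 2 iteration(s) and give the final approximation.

f(x) = ln(x) - 1
f'(x) = 1/x
x₀ = 2.6

Newton-Raphson formula: x_{n+1} = x_n - f(x_n)/f'(x_n)

Iteration 1:
  f(2.600000) = -0.044489
  f'(2.600000) = 0.384615
  x_1 = 2.600000 - (-0.044489)/0.384615 = 2.715670
Iteration 2:
  f(2.715670) = -0.000961
  f'(2.715670) = 0.368233
  x_2 = 2.715670 - (-0.000961)/0.368233 = 2.718281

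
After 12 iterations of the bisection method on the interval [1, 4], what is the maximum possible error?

Bisection error bound: |error| ≤ (b-a)/2^n
|error| ≤ (4 - 1)/2^12 = 3/2^12
|error| ≤ 0.0007324219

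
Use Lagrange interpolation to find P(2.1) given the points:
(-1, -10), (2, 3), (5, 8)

Lagrange interpolation formula:
P(x) = Σ yᵢ × Lᵢ(x)
where Lᵢ(x) = Π_{j≠i} (x - xⱼ)/(xᵢ - xⱼ)

L_0(2.1) = (2.1 - 2)/(-1 - 2) × (2.1 - 5)/(-1 - 5) = -0.016111
L_1(2.1) = (2.1 - (-1))/(2 - (-1)) × (2.1 - 5)/(2 - 5) = 0.998889
L_2(2.1) = (2.1 - (-1))/(5 - (-1)) × (2.1 - 2)/(5 - 2) = 0.017222

P(2.1) = (-10)×L_0(2.1) + 3×L_1(2.1) + 8×L_2(2.1)
P(2.1) = 3.295556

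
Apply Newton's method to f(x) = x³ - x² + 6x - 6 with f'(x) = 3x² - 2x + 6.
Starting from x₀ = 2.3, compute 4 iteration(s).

f(x) = x³ - x² + 6x - 6
f'(x) = 3x² - 2x + 6
x₀ = 2.3

Newton-Raphson formula: x_{n+1} = x_n - f(x_n)/f'(x_n)

Iteration 1:
  f(2.300000) = 14.677000
  f'(2.300000) = 17.270000
  x_1 = 2.300000 - 14.677000/17.270000 = 1.450145
Iteration 2:
  f(1.450145) = 3.647487
  f'(1.450145) = 9.408470
  x_2 = 1.450145 - 3.647487/9.408470 = 1.062464
Iteration 3:
  f(1.062464) = 0.445292
  f'(1.062464) = 7.261559
  x_3 = 1.062464 - 0.445292/7.261559 = 1.001142
Iteration 4:
  f(1.001142) = 0.007995
  f'(1.001142) = 7.004571
  x_4 = 1.001142 - 0.007995/7.004571 = 1.000000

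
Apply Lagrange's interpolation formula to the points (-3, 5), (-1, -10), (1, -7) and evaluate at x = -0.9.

Lagrange interpolation formula:
P(x) = Σ yᵢ × Lᵢ(x)
where Lᵢ(x) = Π_{j≠i} (x - xⱼ)/(xᵢ - xⱼ)

L_0(-0.9) = (-0.9 - (-1))/(-3 - (-1)) × (-0.9 - 1)/(-3 - 1) = -0.023750
L_1(-0.9) = (-0.9 - (-3))/(-1 - (-3)) × (-0.9 - 1)/(-1 - 1) = 0.997500
L_2(-0.9) = (-0.9 - (-3))/(1 - (-3)) × (-0.9 - (-1))/(1 - (-1)) = 0.026250

P(-0.9) = 5×L_0(-0.9) + (-10)×L_1(-0.9) + (-7)×L_2(-0.9)
P(-0.9) = -10.277500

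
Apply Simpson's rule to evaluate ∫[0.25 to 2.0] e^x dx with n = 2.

f(x) = e^x
a = 0.25, b = 2.0, n = 2
h = (b - a)/n = 0.875000

Simpson's rule: (h/3)[f(x₀) + 4f(x₁) + 2f(x₂) + ... + f(xₙ)]

x_0 = 0.2500, f(x_0) = 1.284025, coefficient = 1
x_1 = 1.1250, f(x_1) = 3.080217, coefficient = 4
x_2 = 2.0000, f(x_2) = 7.389056, coefficient = 1

I ≈ (0.875000/3) × 20.993949 = 6.123235
Exact value: 6.105031
Error: 0.018204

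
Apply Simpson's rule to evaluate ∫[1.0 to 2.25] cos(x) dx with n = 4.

f(x) = cos(x)
a = 1.0, b = 2.25, n = 4
h = (b - a)/n = 0.312500

Simpson's rule: (h/3)[f(x₀) + 4f(x₁) + 2f(x₂) + ... + f(xₙ)]

x_0 = 1.0000, f(x_0) = 0.540302, coefficient = 1
x_1 = 1.3125, f(x_1) = 0.255434, coefficient = 4
x_2 = 1.6250, f(x_2) = -0.054177, coefficient = 2
x_3 = 1.9375, f(x_3) = -0.358540, coefficient = 4
x_4 = 2.2500, f(x_4) = -0.628174, coefficient = 1

I ≈ (0.312500/3) × -0.608651 = -0.063401
Exact value: -0.063398
Error: 0.000003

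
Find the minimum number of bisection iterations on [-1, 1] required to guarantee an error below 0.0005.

We need (b-a)/2^n ≤ 0.0005
(1 - (-1))/2^n ≤ 0.0005
2/2^n ≤ 0.0005
2^n ≥ 4000
n ≥ log₂(4000) = 11.97
n ≥ 12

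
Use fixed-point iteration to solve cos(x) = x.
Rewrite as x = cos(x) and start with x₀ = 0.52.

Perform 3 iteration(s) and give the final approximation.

Equation: cos(x) = x
Fixed-point form: x = cos(x)
x₀ = 0.52

x_1 = g(0.520000) = 0.867819
x_2 = g(0.867819) = 0.646492
x_3 = g(0.646492) = 0.798202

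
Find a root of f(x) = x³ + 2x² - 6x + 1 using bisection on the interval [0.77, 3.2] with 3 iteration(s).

f(x) = x³ + 2x² - 6x + 1
Initial interval: [0.77, 3.2]

Iteration 1:
  c_1 = (0.770000 + 3.200000)/2 = 1.985000
  f(c_1) = f(1.985000) = 4.791797
  f(a) × f(c) < 0, new interval: [0.770000, 1.985000]
Iteration 2:
  c_2 = (0.770000 + 1.985000)/2 = 1.377500
  f(c_2) = f(1.377500) = -0.856173
  f(a) × f(c) ≥ 0, new interval: [1.377500, 1.985000]
Iteration 3:
  c_3 = (1.377500 + 1.985000)/2 = 1.681250
  f(c_3) = f(1.681250) = 1.317927
  f(a) × f(c) < 0, new interval: [1.377500, 1.681250]

After 3 iteration(s), the approximation is c_3 = 1.681250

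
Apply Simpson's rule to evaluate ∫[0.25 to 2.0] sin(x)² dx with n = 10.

f(x) = sin(x)²
a = 0.25, b = 2.0, n = 10
h = (b - a)/n = 0.175000

Simpson's rule: (h/3)[f(x₀) + 4f(x₁) + 2f(x₂) + ... + f(xₙ)]

x_0 = 0.2500, f(x_0) = 0.061209, coefficient = 1
x_1 = 0.4250, f(x_1) = 0.170008, coefficient = 4
x_2 = 0.6000, f(x_2) = 0.318821, coefficient = 2
x_3 = 0.7750, f(x_3) = 0.489603, coefficient = 4
x_4 = 0.9500, f(x_4) = 0.661645, coefficient = 2
x_5 = 1.1250, f(x_5) = 0.814087, coefficient = 4
x_6 = 1.3000, f(x_6) = 0.928444, coefficient = 2
x_7 = 1.4750, f(x_7) = 0.990851, coefficient = 4
x_8 = 1.6500, f(x_8) = 0.993740, coefficient = 2
x_9 = 1.8250, f(x_9) = 0.936760, coefficient = 4
x_10 = 2.0000, f(x_10) = 0.826822, coefficient = 1

I ≈ (0.175000/3) × 20.298568 = 1.184083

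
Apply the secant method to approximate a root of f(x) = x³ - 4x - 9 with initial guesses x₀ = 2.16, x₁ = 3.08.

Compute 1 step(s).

f(x) = x³ - 4x - 9
x₀ = 2.16, x₁ = 3.08

Secant formula: x_{n+1} = x_n - f(x_n)(x_n - x_{n-1})/(f(x_n) - f(x_{n-1}))

Iteration 1:
  f(2.160000) = -7.562304
  f(3.080000) = 7.898112
  x_2 = 3.080000 - 7.898112×(3.080000 - 2.160000)/(7.898112 - (-7.562304))
       = 2.610009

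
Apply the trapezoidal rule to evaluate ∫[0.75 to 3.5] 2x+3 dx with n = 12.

f(x) = 2x+3
a = 0.75, b = 3.5, n = 12
h = (b - a)/n = 0.229167

Trapezoidal rule: (h/2)[f(x₀) + 2f(x₁) + 2f(x₂) + ... + f(xₙ)]

x_0 = 0.7500, f(x_0) = 4.500000, coefficient = 1
x_1 = 0.9792, f(x_1) = 4.958333, coefficient = 2
x_2 = 1.2083, f(x_2) = 5.416667, coefficient = 2
x_3 = 1.4375, f(x_3) = 5.875000, coefficient = 2
x_4 = 1.6667, f(x_4) = 6.333333, coefficient = 2
x_5 = 1.8958, f(x_5) = 6.791667, coefficient = 2
x_6 = 2.1250, f(x_6) = 7.250000, coefficient = 2
x_7 = 2.3542, f(x_7) = 7.708333, coefficient = 2
x_8 = 2.5833, f(x_8) = 8.166667, coefficient = 2
x_9 = 2.8125, f(x_9) = 8.625000, coefficient = 2
x_10 = 3.0417, f(x_10) = 9.083333, coefficient = 2
x_11 = 3.2708, f(x_11) = 9.541667, coefficient = 2
x_12 = 3.5000, f(x_12) = 10.000000, coefficient = 1

I ≈ (0.229167/2) × 174.000000 = 19.937500
Exact value: 19.937500
Error: 0.000000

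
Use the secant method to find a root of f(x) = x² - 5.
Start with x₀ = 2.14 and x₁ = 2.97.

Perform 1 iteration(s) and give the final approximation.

f(x) = x² - 5
x₀ = 2.14, x₁ = 2.97

Secant formula: x_{n+1} = x_n - f(x_n)(x_n - x_{n-1})/(f(x_n) - f(x_{n-1}))

Iteration 1:
  f(2.140000) = -0.420400
  f(2.970000) = 3.820900
  x_2 = 2.970000 - 3.820900×(2.970000 - 2.140000)/(3.820900 - (-0.420400))
       = 2.222270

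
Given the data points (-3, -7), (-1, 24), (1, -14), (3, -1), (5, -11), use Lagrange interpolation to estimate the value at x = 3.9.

Lagrange interpolation formula:
P(x) = Σ yᵢ × Lᵢ(x)
where Lᵢ(x) = Π_{j≠i} (x - xⱼ)/(xᵢ - xⱼ)

L_0(3.9) = (3.9 - (-1))/(-3 - (-1)) × (3.9 - 1)/(-3 - 1) × (3.9 - 3)/(-3 - 3) × (3.9 - 5)/(-3 - 5) = -0.036635
L_1(3.9) = (3.9 - (-3))/(-1 - (-3)) × (3.9 - 1)/(-1 - 1) × (3.9 - 3)/(-1 - 3) × (3.9 - 5)/(-1 - 5) = 0.206353
L_2(3.9) = (3.9 - (-3))/(1 - (-3)) × (3.9 - (-1))/(1 - (-1)) × (3.9 - 3)/(1 - 3) × (3.9 - 5)/(1 - 5) = -0.522998
L_3(3.9) = (3.9 - (-3))/(3 - (-3)) × (3.9 - (-1))/(3 - (-1)) × (3.9 - 1)/(3 - 1) × (3.9 - 5)/(3 - 5) = 1.123478
L_4(3.9) = (3.9 - (-3))/(5 - (-3)) × (3.9 - (-1))/(5 - (-1)) × (3.9 - 1)/(5 - 1) × (3.9 - 3)/(5 - 3) = 0.229802

P(3.9) = (-7)×L_0(3.9) + 24×L_1(3.9) + (-14)×L_2(3.9) + (-1)×L_3(3.9) + (-11)×L_4(3.9)
P(3.9) = 8.879595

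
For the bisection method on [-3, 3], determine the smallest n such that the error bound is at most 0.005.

We need (b-a)/2^n ≤ 0.005
(3 - (-3))/2^n ≤ 0.005
6/2^n ≤ 0.005
2^n ≥ 1200
n ≥ log₂(1200) = 10.23
n ≥ 11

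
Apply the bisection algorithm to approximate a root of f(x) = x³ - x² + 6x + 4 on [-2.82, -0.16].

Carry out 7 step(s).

f(x) = x³ - x² + 6x + 4
Initial interval: [-2.82, -0.16]

Iteration 1:
  c_1 = (-2.820000 + (-0.160000))/2 = -1.490000
  f(c_1) = f(-1.490000) = -10.468049
  f(a) × f(c) ≥ 0, new interval: [-1.490000, -0.160000]
Iteration 2:
  c_2 = (-1.490000 + (-0.160000))/2 = -0.825000
  f(c_2) = f(-0.825000) = -2.192141
  f(a) × f(c) ≥ 0, new interval: [-0.825000, -0.160000]
Iteration 3:
  c_3 = (-0.825000 + (-0.160000))/2 = -0.492500
  f(c_3) = f(-0.492500) = 0.682985
  f(a) × f(c) < 0, new interval: [-0.825000, -0.492500]
Iteration 4:
  c_4 = (-0.825000 + (-0.492500))/2 = -0.658750
  f(c_4) = f(-0.658750) = -0.672317
  f(a) × f(c) ≥ 0, new interval: [-0.658750, -0.492500]
Iteration 5:
  c_5 = (-0.658750 + (-0.492500))/2 = -0.575625
  f(c_5) = f(-0.575625) = 0.024176
  f(a) × f(c) < 0, new interval: [-0.658750, -0.575625]
Iteration 6:
  c_6 = (-0.658750 + (-0.575625))/2 = -0.617188
  f(c_6) = f(-0.617188) = -0.319145
  f(a) × f(c) ≥ 0, new interval: [-0.617188, -0.575625]
Iteration 7:
  c_7 = (-0.617188 + (-0.575625))/2 = -0.596406
  f(c_7) = f(-0.596406) = -0.146280
  f(a) × f(c) ≥ 0, new interval: [-0.596406, -0.575625]

After 7 iteration(s), the approximation is c_7 = -0.596406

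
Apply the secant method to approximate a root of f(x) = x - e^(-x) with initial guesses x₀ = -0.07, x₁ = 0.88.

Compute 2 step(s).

f(x) = x - e^(-x)
x₀ = -0.07, x₁ = 0.88

Secant formula: x_{n+1} = x_n - f(x_n)(x_n - x_{n-1})/(f(x_n) - f(x_{n-1}))

Iteration 1:
  f(-0.070000) = -1.142508
  f(0.880000) = 0.465217
  x_2 = 0.880000 - 0.465217×(0.880000 - (-0.070000))/(0.465217 - (-1.142508))
       = 0.605105
Iteration 2:
  f(0.880000) = 0.465217
  f(0.605105) = 0.059087
  x_3 = 0.605105 - 0.059087×(0.605105 - 0.880000)/(0.059087 - 0.465217)
       = 0.565110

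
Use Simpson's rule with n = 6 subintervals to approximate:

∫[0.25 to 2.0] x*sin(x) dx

f(x) = x*sin(x)
a = 0.25, b = 2.0, n = 6
h = (b - a)/n = 0.291667

Simpson's rule: (h/3)[f(x₀) + 4f(x₁) + 2f(x₂) + ... + f(xₙ)]

x_0 = 0.2500, f(x_0) = 0.061851, coefficient = 1
x_1 = 0.5417, f(x_1) = 0.279264, coefficient = 4
x_2 = 0.8333, f(x_2) = 0.616814, coefficient = 2
x_3 = 1.1250, f(x_3) = 1.015051, coefficient = 4
x_4 = 1.4167, f(x_4) = 1.399873, coefficient = 2
x_5 = 1.7083, f(x_5) = 1.692201, coefficient = 4
x_6 = 2.0000, f(x_6) = 1.818595, coefficient = 1

I ≈ (0.291667/3) × 17.859885 = 1.736378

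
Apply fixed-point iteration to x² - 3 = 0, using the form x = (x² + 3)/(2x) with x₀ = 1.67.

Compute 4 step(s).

Equation: x² - 3 = 0
Fixed-point form: x = (x² + 3)/(2x)
x₀ = 1.67

x_1 = g(1.670000) = 1.733204
x_2 = g(1.733204) = 1.732051
x_3 = g(1.732051) = 1.732051
x_4 = g(1.732051) = 1.732051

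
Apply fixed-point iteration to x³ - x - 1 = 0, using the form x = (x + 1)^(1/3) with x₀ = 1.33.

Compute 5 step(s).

Equation: x³ - x - 1 = 0
Fixed-point form: x = (x + 1)^(1/3)
x₀ = 1.33

x_1 = g(1.330000) = 1.325721
x_2 = g(1.325721) = 1.324908
x_3 = g(1.324908) = 1.324754
x_4 = g(1.324754) = 1.324725
x_5 = g(1.324725) = 1.324719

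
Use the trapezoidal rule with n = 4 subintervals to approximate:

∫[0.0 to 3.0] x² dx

f(x) = x²
a = 0.0, b = 3.0, n = 4
h = (b - a)/n = 0.750000

Trapezoidal rule: (h/2)[f(x₀) + 2f(x₁) + 2f(x₂) + ... + f(xₙ)]

x_0 = 0.0000, f(x_0) = 0.000000, coefficient = 1
x_1 = 0.7500, f(x_1) = 0.562500, coefficient = 2
x_2 = 1.5000, f(x_2) = 2.250000, coefficient = 2
x_3 = 2.2500, f(x_3) = 5.062500, coefficient = 2
x_4 = 3.0000, f(x_4) = 9.000000, coefficient = 1

I ≈ (0.750000/2) × 24.750000 = 9.281250
Exact value: 9.000000
Error: 0.281250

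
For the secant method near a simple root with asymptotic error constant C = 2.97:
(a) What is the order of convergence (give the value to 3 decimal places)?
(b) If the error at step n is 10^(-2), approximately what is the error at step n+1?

(a) Secant method has superlinear convergence with order φ = (1+√5)/2 ≈ 1.618.
    This means |e_{n+1}| ≈ C|e_n|^1.618.

(b) With |e_n| = 10^(-2) and C = 2.97:
    |e_{n+1}| ≈ 2.97 × (10^(-2))^1.618 = 2.97 × 10^(-3.24)

(a) ≈ 1.618 (golden ratio); (b) |e_{n+1}| ≈ 1.725e-03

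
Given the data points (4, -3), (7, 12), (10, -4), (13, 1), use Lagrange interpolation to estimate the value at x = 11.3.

Lagrange interpolation formula:
P(x) = Σ yᵢ × Lᵢ(x)
where Lᵢ(x) = Π_{j≠i} (x - xⱼ)/(xᵢ - xⱼ)

L_0(11.3) = (11.3 - 7)/(4 - 7) × (11.3 - 10)/(4 - 10) × (11.3 - 13)/(4 - 13) = 0.058660
L_1(11.3) = (11.3 - 4)/(7 - 4) × (11.3 - 10)/(7 - 10) × (11.3 - 13)/(7 - 13) = -0.298759
L_2(11.3) = (11.3 - 4)/(10 - 4) × (11.3 - 7)/(10 - 7) × (11.3 - 13)/(10 - 13) = 0.988204
L_3(11.3) = (11.3 - 4)/(13 - 4) × (11.3 - 7)/(13 - 7) × (11.3 - 10)/(13 - 10) = 0.251895

P(11.3) = (-3)×L_0(11.3) + 12×L_1(11.3) + (-4)×L_2(11.3) + 1×L_3(11.3)
P(11.3) = -7.462012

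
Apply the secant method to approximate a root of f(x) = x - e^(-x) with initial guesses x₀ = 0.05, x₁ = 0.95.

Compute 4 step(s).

f(x) = x - e^(-x)
x₀ = 0.05, x₁ = 0.95

Secant formula: x_{n+1} = x_n - f(x_n)(x_n - x_{n-1})/(f(x_n) - f(x_{n-1}))

Iteration 1:
  f(0.050000) = -0.901229
  f(0.950000) = 0.563259
  x_2 = 0.950000 - 0.563259×(0.950000 - 0.050000)/(0.563259 - (-0.901229))
       = 0.603850
Iteration 2:
  f(0.950000) = 0.563259
  f(0.603850) = 0.057147
  x_3 = 0.603850 - 0.057147×(0.603850 - 0.950000)/(0.057147 - 0.563259)
       = 0.564765
Iteration 3:
  f(0.603850) = 0.057147
  f(0.564765) = -0.003729
  x_4 = 0.564765 - (-0.003729)×(0.564765 - 0.603850)/(-0.003729 - 0.057147)
       = 0.567159
Iteration 4:
  f(0.564765) = -0.003729
  f(0.567159) = 0.000025
  x_5 = 0.567159 - 0.000025×(0.567159 - 0.564765)/(0.000025 - (-0.003729))
       = 0.567143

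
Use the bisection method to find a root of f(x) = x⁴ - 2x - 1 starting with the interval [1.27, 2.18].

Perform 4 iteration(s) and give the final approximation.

f(x) = x⁴ - 2x - 1
Initial interval: [1.27, 2.18]

Iteration 1:
  c_1 = (1.270000 + 2.180000)/2 = 1.725000
  f(c_1) = f(1.725000) = 4.404344
  f(a) × f(c) < 0, new interval: [1.270000, 1.725000]
Iteration 2:
  c_2 = (1.270000 + 1.725000)/2 = 1.497500
  f(c_2) = f(1.497500) = 1.033834
  f(a) × f(c) < 0, new interval: [1.270000, 1.497500]
Iteration 3:
  c_3 = (1.270000 + 1.497500)/2 = 1.383750
  f(c_3) = f(1.383750) = -0.101179
  f(a) × f(c) ≥ 0, new interval: [1.383750, 1.497500]
Iteration 4:
  c_4 = (1.383750 + 1.497500)/2 = 1.440625
  f(c_4) = f(1.440625) = 0.426037
  f(a) × f(c) < 0, new interval: [1.383750, 1.440625]

After 4 iteration(s), the approximation is c_4 = 1.440625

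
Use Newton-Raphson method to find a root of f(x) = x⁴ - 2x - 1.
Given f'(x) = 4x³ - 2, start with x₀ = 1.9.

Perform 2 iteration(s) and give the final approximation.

f(x) = x⁴ - 2x - 1
f'(x) = 4x³ - 2
x₀ = 1.9

Newton-Raphson formula: x_{n+1} = x_n - f(x_n)/f'(x_n)

Iteration 1:
  f(1.900000) = 8.232100
  f'(1.900000) = 25.436000
  x_1 = 1.900000 - 8.232100/25.436000 = 1.576360
Iteration 2:
  f(1.576360) = 2.022066
  f'(1.576360) = 13.668465
  x_2 = 1.576360 - 2.022066/13.668465 = 1.428424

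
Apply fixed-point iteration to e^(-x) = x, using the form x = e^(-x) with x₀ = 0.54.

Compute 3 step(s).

Equation: e^(-x) = x
Fixed-point form: x = e^(-x)
x₀ = 0.54

x_1 = g(0.540000) = 0.582748
x_2 = g(0.582748) = 0.558362
x_3 = g(0.558362) = 0.572146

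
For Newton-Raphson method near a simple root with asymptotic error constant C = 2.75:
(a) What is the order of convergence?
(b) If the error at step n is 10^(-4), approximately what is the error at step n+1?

(a) Newton-Raphson has quadratic (order 2) convergence near simple roots.
    This means |e_{n+1}| ≈ C|e_n|².

(b) With |e_n| = 10^(-4) and C = 2.75:
    |e_{n+1}| ≈ 2.75 × (10^(-4))² = 2.75 × 10^(-8)

(a) 2 (quadratic); (b) |e_{n+1}| ≈ 2.750e-08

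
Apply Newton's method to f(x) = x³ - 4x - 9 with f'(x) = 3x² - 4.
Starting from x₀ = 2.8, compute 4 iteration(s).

f(x) = x³ - 4x - 9
f'(x) = 3x² - 4
x₀ = 2.8

Newton-Raphson formula: x_{n+1} = x_n - f(x_n)/f'(x_n)

Iteration 1:
  f(2.800000) = 1.752000
  f'(2.800000) = 19.520000
  x_1 = 2.800000 - 1.752000/19.520000 = 2.710246
Iteration 2:
  f(2.710246) = 0.066946
  f'(2.710246) = 18.036299
  x_2 = 2.710246 - 0.066946/18.036299 = 2.706534
Iteration 3:
  f(2.706534) = 0.000112
  f'(2.706534) = 17.975982
  x_3 = 2.706534 - 0.000112/17.975982 = 2.706528
Iteration 4:
  f(2.706528) = 0.000000
  f'(2.706528) = 17.975881
  x_4 = 2.706528 - 0.000000/17.975881 = 2.706528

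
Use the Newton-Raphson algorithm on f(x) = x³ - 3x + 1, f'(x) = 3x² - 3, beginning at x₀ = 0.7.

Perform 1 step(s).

f(x) = x³ - 3x + 1
f'(x) = 3x² - 3
x₀ = 0.7

Newton-Raphson formula: x_{n+1} = x_n - f(x_n)/f'(x_n)

Iteration 1:
  f(0.700000) = -0.757000
  f'(0.700000) = -1.530000
  x_1 = 0.700000 - (-0.757000)/(-1.530000) = 0.205229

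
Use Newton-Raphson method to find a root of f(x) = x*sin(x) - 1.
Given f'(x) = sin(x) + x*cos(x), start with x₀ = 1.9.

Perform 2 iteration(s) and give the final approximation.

f(x) = x*sin(x) - 1
f'(x) = sin(x) + x*cos(x)
x₀ = 1.9

Newton-Raphson formula: x_{n+1} = x_n - f(x_n)/f'(x_n)

Iteration 1:
  f(1.900000) = 0.797970
  f'(1.900000) = 0.332050
  x_1 = 1.900000 - 0.797970/0.332050 = -0.503163
Iteration 2:
  f(-0.503163) = -0.757375
  f'(-0.503163) = -0.923001
  x_2 = -0.503163 - (-0.757375)/(-0.923001) = -1.323720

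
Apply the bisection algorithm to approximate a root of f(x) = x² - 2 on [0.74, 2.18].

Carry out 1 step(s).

f(x) = x² - 2
Initial interval: [0.74, 2.18]

Iteration 1:
  c_1 = (0.740000 + 2.180000)/2 = 1.460000
  f(c_1) = f(1.460000) = 0.131600
  f(a) × f(c) < 0, new interval: [0.740000, 1.460000]

After 1 iteration(s), the approximation is c_1 = 1.460000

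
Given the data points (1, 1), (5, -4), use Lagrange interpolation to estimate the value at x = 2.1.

Lagrange interpolation formula:
P(x) = Σ yᵢ × Lᵢ(x)
where Lᵢ(x) = Π_{j≠i} (x - xⱼ)/(xᵢ - xⱼ)

L_0(2.1) = (2.1 - 5)/(1 - 5) = 0.725000
L_1(2.1) = (2.1 - 1)/(5 - 1) = 0.275000

P(2.1) = 1×L_0(2.1) + (-4)×L_1(2.1)
P(2.1) = -0.375000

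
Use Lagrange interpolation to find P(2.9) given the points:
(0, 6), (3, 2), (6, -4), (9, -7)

Lagrange interpolation formula:
P(x) = Σ yᵢ × Lᵢ(x)
where Lᵢ(x) = Π_{j≠i} (x - xⱼ)/(xᵢ - xⱼ)

L_0(2.9) = (2.9 - 3)/(0 - 3) × (2.9 - 6)/(0 - 6) × (2.9 - 9)/(0 - 9) = 0.011673
L_1(2.9) = (2.9 - 0)/(3 - 0) × (2.9 - 6)/(3 - 6) × (2.9 - 9)/(3 - 9) = 1.015537
L_2(2.9) = (2.9 - 0)/(6 - 0) × (2.9 - 3)/(6 - 3) × (2.9 - 9)/(6 - 9) = -0.032759
L_3(2.9) = (2.9 - 0)/(9 - 0) × (2.9 - 3)/(9 - 3) × (2.9 - 6)/(9 - 6) = 0.005549

P(2.9) = 6×L_0(2.9) + 2×L_1(2.9) + (-4)×L_2(2.9) + (-7)×L_3(2.9)
P(2.9) = 2.193302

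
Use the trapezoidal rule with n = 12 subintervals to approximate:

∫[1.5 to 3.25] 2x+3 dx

f(x) = 2x+3
a = 1.5, b = 3.25, n = 12
h = (b - a)/n = 0.145833

Trapezoidal rule: (h/2)[f(x₀) + 2f(x₁) + 2f(x₂) + ... + f(xₙ)]

x_0 = 1.5000, f(x_0) = 6.000000, coefficient = 1
x_1 = 1.6458, f(x_1) = 6.291667, coefficient = 2
x_2 = 1.7917, f(x_2) = 6.583333, coefficient = 2
x_3 = 1.9375, f(x_3) = 6.875000, coefficient = 2
x_4 = 2.0833, f(x_4) = 7.166667, coefficient = 2
x_5 = 2.2292, f(x_5) = 7.458333, coefficient = 2
x_6 = 2.3750, f(x_6) = 7.750000, coefficient = 2
x_7 = 2.5208, f(x_7) = 8.041667, coefficient = 2
x_8 = 2.6667, f(x_8) = 8.333333, coefficient = 2
x_9 = 2.8125, f(x_9) = 8.625000, coefficient = 2
x_10 = 2.9583, f(x_10) = 8.916667, coefficient = 2
x_11 = 3.1042, f(x_11) = 9.208333, coefficient = 2
x_12 = 3.2500, f(x_12) = 9.500000, coefficient = 1

I ≈ (0.145833/2) × 186.000000 = 13.562500
Exact value: 13.562500
Error: 0.000000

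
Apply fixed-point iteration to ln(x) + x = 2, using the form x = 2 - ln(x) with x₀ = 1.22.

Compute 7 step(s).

Equation: ln(x) + x = 2
Fixed-point form: x = 2 - ln(x)
x₀ = 1.22

x_1 = g(1.220000) = 1.801149
x_2 = g(1.801149) = 1.411575
x_3 = g(1.411575) = 1.655294
x_4 = g(1.655294) = 1.496021
x_5 = g(1.496021) = 1.597191
x_6 = g(1.597191) = 1.531754
x_7 = g(1.531754) = 1.573587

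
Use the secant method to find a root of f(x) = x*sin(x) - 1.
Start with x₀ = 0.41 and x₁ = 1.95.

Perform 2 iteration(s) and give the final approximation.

f(x) = x*sin(x) - 1
x₀ = 0.41, x₁ = 1.95

Secant formula: x_{n+1} = x_n - f(x_n)(x_n - x_{n-1})/(f(x_n) - f(x_{n-1}))

Iteration 1:
  f(0.410000) = -0.836570
  f(1.950000) = 0.811471
  x_2 = 1.950000 - 0.811471×(1.950000 - 0.410000)/(0.811471 - (-0.836570))
       = 1.191727
Iteration 2:
  f(1.950000) = 0.811471
  f(1.191727) = 0.107125
  x_3 = 1.191727 - 0.107125×(1.191727 - 1.950000)/(0.107125 - 0.811471)
       = 1.076400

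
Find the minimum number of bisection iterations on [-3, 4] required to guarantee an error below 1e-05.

We need (b-a)/2^n ≤ 1e-05
(4 - (-3))/2^n ≤ 1e-05
7/2^n ≤ 1e-05
2^n ≥ 700000
n ≥ log₂(700000) = 19.42
n ≥ 20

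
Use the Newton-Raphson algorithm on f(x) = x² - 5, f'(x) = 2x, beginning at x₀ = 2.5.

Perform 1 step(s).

f(x) = x² - 5
f'(x) = 2x
x₀ = 2.5

Newton-Raphson formula: x_{n+1} = x_n - f(x_n)/f'(x_n)

Iteration 1:
  f(2.500000) = 1.250000
  f'(2.500000) = 5.000000
  x_1 = 2.500000 - 1.250000/5.000000 = 2.250000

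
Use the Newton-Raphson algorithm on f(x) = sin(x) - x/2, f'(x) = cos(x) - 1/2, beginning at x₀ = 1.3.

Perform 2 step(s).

f(x) = sin(x) - x/2
f'(x) = cos(x) - 1/2
x₀ = 1.3

Newton-Raphson formula: x_{n+1} = x_n - f(x_n)/f'(x_n)

Iteration 1:
  f(1.300000) = 0.313558
  f'(1.300000) = -0.232501
  x_1 = 1.300000 - 0.313558/(-0.232501) = 2.648631
Iteration 2:
  f(2.648631) = -0.851078
  f'(2.648631) = -1.380935
  x_2 = 2.648631 - (-0.851078)/(-1.380935) = 2.032325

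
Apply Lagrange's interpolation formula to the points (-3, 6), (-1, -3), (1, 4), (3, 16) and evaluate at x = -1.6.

Lagrange interpolation formula:
P(x) = Σ yᵢ × Lᵢ(x)
where Lᵢ(x) = Π_{j≠i} (x - xⱼ)/(xᵢ - xⱼ)

L_0(-1.6) = (-1.6 - (-1))/(-3 - (-1)) × (-1.6 - 1)/(-3 - 1) × (-1.6 - 3)/(-3 - 3) = 0.149500
L_1(-1.6) = (-1.6 - (-3))/(-1 - (-3)) × (-1.6 - 1)/(-1 - 1) × (-1.6 - 3)/(-1 - 3) = 1.046500
L_2(-1.6) = (-1.6 - (-3))/(1 - (-3)) × (-1.6 - (-1))/(1 - (-1)) × (-1.6 - 3)/(1 - 3) = -0.241500
L_3(-1.6) = (-1.6 - (-3))/(3 - (-3)) × (-1.6 - (-1))/(3 - (-1)) × (-1.6 - 1)/(3 - 1) = 0.045500

P(-1.6) = 6×L_0(-1.6) + (-3)×L_1(-1.6) + 4×L_2(-1.6) + 16×L_3(-1.6)
P(-1.6) = -2.480500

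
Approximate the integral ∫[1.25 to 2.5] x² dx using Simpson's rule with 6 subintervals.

f(x) = x²
a = 1.25, b = 2.5, n = 6
h = (b - a)/n = 0.208333

Simpson's rule: (h/3)[f(x₀) + 4f(x₁) + 2f(x₂) + ... + f(xₙ)]

x_0 = 1.2500, f(x_0) = 1.562500, coefficient = 1
x_1 = 1.4583, f(x_1) = 2.126736, coefficient = 4
x_2 = 1.6667, f(x_2) = 2.777778, coefficient = 2
x_3 = 1.8750, f(x_3) = 3.515625, coefficient = 4
x_4 = 2.0833, f(x_4) = 4.340278, coefficient = 2
x_5 = 2.2917, f(x_5) = 5.251736, coefficient = 4
x_6 = 2.5000, f(x_6) = 6.250000, coefficient = 1

I ≈ (0.208333/3) × 65.625000 = 4.557292
Exact value: 4.557292
Error: 0.000000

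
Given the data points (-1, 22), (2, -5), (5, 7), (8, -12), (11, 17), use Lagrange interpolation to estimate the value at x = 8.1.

Lagrange interpolation formula:
P(x) = Σ yᵢ × Lᵢ(x)
where Lᵢ(x) = Π_{j≠i} (x - xⱼ)/(xᵢ - xⱼ)

L_0(8.1) = (8.1 - 2)/(-1 - 2) × (8.1 - 5)/(-1 - 5) × (8.1 - 8)/(-1 - 8) × (8.1 - 11)/(-1 - 11) = -0.002821
L_1(8.1) = (8.1 - (-1))/(2 - (-1)) × (8.1 - 5)/(2 - 5) × (8.1 - 8)/(2 - 8) × (8.1 - 11)/(2 - 11) = 0.016833
L_2(8.1) = (8.1 - (-1))/(5 - (-1)) × (8.1 - 2)/(5 - 2) × (8.1 - 8)/(5 - 8) × (8.1 - 11)/(5 - 11) = -0.049685
L_3(8.1) = (8.1 - (-1))/(8 - (-1)) × (8.1 - 2)/(8 - 2) × (8.1 - 5)/(8 - 5) × (8.1 - 11)/(8 - 11) = 1.026821
L_4(8.1) = (8.1 - (-1))/(11 - (-1)) × (8.1 - 2)/(11 - 2) × (8.1 - 5)/(11 - 5) × (8.1 - 8)/(11 - 8) = 0.008852

P(8.1) = 22×L_0(8.1) + (-5)×L_1(8.1) + 7×L_2(8.1) + (-12)×L_3(8.1) + 17×L_4(8.1)
P(8.1) = -12.665387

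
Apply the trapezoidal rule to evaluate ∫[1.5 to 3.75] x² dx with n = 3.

f(x) = x²
a = 1.5, b = 3.75, n = 3
h = (b - a)/n = 0.750000

Trapezoidal rule: (h/2)[f(x₀) + 2f(x₁) + 2f(x₂) + ... + f(xₙ)]

x_0 = 1.5000, f(x_0) = 2.250000, coefficient = 1
x_1 = 2.2500, f(x_1) = 5.062500, coefficient = 2
x_2 = 3.0000, f(x_2) = 9.000000, coefficient = 2
x_3 = 3.7500, f(x_3) = 14.062500, coefficient = 1

I ≈ (0.750000/2) × 44.437500 = 16.664062
Exact value: 16.453125
Error: 0.210938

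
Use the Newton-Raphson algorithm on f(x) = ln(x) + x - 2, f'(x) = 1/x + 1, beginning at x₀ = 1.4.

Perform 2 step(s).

f(x) = ln(x) + x - 2
f'(x) = 1/x + 1
x₀ = 1.4

Newton-Raphson formula: x_{n+1} = x_n - f(x_n)/f'(x_n)

Iteration 1:
  f(1.400000) = -0.263528
  f'(1.400000) = 1.714286
  x_1 = 1.400000 - (-0.263528)/1.714286 = 1.553725
Iteration 2:
  f(1.553725) = -0.005621
  f'(1.553725) = 1.643615
  x_2 = 1.553725 - (-0.005621)/1.643615 = 1.557144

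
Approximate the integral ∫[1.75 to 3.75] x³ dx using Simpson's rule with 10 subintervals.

f(x) = x³
a = 1.75, b = 3.75, n = 10
h = (b - a)/n = 0.200000

Simpson's rule: (h/3)[f(x₀) + 4f(x₁) + 2f(x₂) + ... + f(xₙ)]

x_0 = 1.7500, f(x_0) = 5.359375, coefficient = 1
x_1 = 1.9500, f(x_1) = 7.414875, coefficient = 4
x_2 = 2.1500, f(x_2) = 9.938375, coefficient = 2
x_3 = 2.3500, f(x_3) = 12.977875, coefficient = 4
x_4 = 2.5500, f(x_4) = 16.581375, coefficient = 2
x_5 = 2.7500, f(x_5) = 20.796875, coefficient = 4
x_6 = 2.9500, f(x_6) = 25.672375, coefficient = 2
x_7 = 3.1500, f(x_7) = 31.255875, coefficient = 4
x_8 = 3.3500, f(x_8) = 37.595375, coefficient = 2
x_9 = 3.5500, f(x_9) = 44.738875, coefficient = 4
x_10 = 3.7500, f(x_10) = 52.734375, coefficient = 1

I ≈ (0.200000/3) × 706.406250 = 47.093750
Exact value: 47.093750
Error: 0.000000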